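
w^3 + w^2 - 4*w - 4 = (w - 2)*(w + 1)*(w + 2)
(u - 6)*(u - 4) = u^2 - 10*u + 24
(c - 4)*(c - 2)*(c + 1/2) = c^3 - 11*c^2/2 + 5*c + 4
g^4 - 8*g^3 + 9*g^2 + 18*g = g*(g - 6)*(g - 3)*(g + 1)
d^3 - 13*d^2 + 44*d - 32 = (d - 8)*(d - 4)*(d - 1)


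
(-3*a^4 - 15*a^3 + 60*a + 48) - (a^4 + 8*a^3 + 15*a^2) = -4*a^4 - 23*a^3 - 15*a^2 + 60*a + 48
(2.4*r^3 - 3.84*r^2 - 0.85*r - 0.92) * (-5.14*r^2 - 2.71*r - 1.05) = -12.336*r^5 + 13.2336*r^4 + 12.2554*r^3 + 11.0643*r^2 + 3.3857*r + 0.966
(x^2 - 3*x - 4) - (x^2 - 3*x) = -4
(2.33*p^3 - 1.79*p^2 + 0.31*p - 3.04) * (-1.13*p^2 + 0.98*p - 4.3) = -2.6329*p^5 + 4.3061*p^4 - 12.1235*p^3 + 11.436*p^2 - 4.3122*p + 13.072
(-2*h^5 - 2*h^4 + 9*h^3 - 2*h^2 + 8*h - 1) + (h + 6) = -2*h^5 - 2*h^4 + 9*h^3 - 2*h^2 + 9*h + 5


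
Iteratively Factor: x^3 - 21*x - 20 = (x + 1)*(x^2 - x - 20) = (x - 5)*(x + 1)*(x + 4)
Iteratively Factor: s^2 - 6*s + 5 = (s - 5)*(s - 1)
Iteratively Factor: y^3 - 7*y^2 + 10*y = (y - 2)*(y^2 - 5*y) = y*(y - 2)*(y - 5)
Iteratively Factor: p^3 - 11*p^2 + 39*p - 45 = (p - 3)*(p^2 - 8*p + 15) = (p - 5)*(p - 3)*(p - 3)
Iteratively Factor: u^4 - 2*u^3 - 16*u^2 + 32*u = (u + 4)*(u^3 - 6*u^2 + 8*u) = (u - 2)*(u + 4)*(u^2 - 4*u) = (u - 4)*(u - 2)*(u + 4)*(u)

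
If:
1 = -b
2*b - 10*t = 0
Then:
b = -1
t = -1/5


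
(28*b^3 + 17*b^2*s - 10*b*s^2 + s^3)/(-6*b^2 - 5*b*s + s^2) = (28*b^2 - 11*b*s + s^2)/(-6*b + s)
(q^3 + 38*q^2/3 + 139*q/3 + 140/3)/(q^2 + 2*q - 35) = (3*q^2 + 17*q + 20)/(3*(q - 5))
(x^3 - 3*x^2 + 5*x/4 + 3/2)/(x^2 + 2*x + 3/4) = (2*x^2 - 7*x + 6)/(2*x + 3)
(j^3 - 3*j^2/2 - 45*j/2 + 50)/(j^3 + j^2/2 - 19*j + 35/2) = (2*j^2 - 13*j + 20)/(2*j^2 - 9*j + 7)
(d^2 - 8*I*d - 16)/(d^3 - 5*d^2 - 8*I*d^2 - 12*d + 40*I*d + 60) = (d^2 - 8*I*d - 16)/(d^3 + d^2*(-5 - 8*I) + d*(-12 + 40*I) + 60)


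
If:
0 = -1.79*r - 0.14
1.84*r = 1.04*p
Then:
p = -0.14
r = -0.08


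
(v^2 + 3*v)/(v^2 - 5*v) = (v + 3)/(v - 5)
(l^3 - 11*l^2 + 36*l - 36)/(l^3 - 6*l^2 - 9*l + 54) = (l - 2)/(l + 3)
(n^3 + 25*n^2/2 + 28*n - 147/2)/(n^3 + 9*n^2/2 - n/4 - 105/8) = 4*(n^2 + 14*n + 49)/(4*n^2 + 24*n + 35)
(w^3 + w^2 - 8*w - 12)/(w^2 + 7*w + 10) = (w^2 - w - 6)/(w + 5)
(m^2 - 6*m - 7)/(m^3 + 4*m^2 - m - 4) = (m - 7)/(m^2 + 3*m - 4)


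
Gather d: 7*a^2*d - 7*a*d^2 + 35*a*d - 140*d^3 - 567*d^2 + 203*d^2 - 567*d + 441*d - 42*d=-140*d^3 + d^2*(-7*a - 364) + d*(7*a^2 + 35*a - 168)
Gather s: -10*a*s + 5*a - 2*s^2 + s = 5*a - 2*s^2 + s*(1 - 10*a)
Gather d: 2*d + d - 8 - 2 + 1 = 3*d - 9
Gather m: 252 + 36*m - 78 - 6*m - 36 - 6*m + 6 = 24*m + 144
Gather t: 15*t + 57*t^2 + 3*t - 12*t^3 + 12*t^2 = -12*t^3 + 69*t^2 + 18*t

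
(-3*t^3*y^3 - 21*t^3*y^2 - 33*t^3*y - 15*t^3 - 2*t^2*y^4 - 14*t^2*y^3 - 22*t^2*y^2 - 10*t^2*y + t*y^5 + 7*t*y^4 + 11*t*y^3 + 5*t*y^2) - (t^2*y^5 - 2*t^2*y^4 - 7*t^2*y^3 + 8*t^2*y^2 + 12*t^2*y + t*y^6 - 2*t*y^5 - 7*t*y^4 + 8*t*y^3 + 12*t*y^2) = -3*t^3*y^3 - 21*t^3*y^2 - 33*t^3*y - 15*t^3 - t^2*y^5 - 7*t^2*y^3 - 30*t^2*y^2 - 22*t^2*y - t*y^6 + 3*t*y^5 + 14*t*y^4 + 3*t*y^3 - 7*t*y^2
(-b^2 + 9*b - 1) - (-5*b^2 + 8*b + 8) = 4*b^2 + b - 9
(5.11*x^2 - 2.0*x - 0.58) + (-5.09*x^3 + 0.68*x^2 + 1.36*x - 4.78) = -5.09*x^3 + 5.79*x^2 - 0.64*x - 5.36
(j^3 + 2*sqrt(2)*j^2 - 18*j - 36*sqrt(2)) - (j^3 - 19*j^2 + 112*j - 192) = 2*sqrt(2)*j^2 + 19*j^2 - 130*j - 36*sqrt(2) + 192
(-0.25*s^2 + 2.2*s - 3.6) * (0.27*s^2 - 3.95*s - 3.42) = -0.0675*s^4 + 1.5815*s^3 - 8.807*s^2 + 6.696*s + 12.312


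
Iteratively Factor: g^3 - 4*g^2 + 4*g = (g - 2)*(g^2 - 2*g) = (g - 2)^2*(g)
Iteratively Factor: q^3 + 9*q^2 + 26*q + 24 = (q + 4)*(q^2 + 5*q + 6) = (q + 3)*(q + 4)*(q + 2)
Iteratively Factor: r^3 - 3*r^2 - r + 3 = (r + 1)*(r^2 - 4*r + 3) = (r - 1)*(r + 1)*(r - 3)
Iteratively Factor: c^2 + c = (c)*(c + 1)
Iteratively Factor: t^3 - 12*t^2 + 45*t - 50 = (t - 5)*(t^2 - 7*t + 10) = (t - 5)^2*(t - 2)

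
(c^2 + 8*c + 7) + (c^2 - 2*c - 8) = 2*c^2 + 6*c - 1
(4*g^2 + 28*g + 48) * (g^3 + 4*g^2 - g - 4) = 4*g^5 + 44*g^4 + 156*g^3 + 148*g^2 - 160*g - 192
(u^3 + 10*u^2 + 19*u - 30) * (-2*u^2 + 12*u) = -2*u^5 - 8*u^4 + 82*u^3 + 288*u^2 - 360*u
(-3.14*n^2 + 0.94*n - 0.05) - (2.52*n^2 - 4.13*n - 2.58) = -5.66*n^2 + 5.07*n + 2.53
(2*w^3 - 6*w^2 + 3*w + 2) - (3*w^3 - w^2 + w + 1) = -w^3 - 5*w^2 + 2*w + 1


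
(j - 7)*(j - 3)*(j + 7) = j^3 - 3*j^2 - 49*j + 147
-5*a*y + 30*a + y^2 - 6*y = (-5*a + y)*(y - 6)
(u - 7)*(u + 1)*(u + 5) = u^3 - u^2 - 37*u - 35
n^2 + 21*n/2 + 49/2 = (n + 7/2)*(n + 7)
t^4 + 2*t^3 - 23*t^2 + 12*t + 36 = (t - 3)*(t - 2)*(t + 1)*(t + 6)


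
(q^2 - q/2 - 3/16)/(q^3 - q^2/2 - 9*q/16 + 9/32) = 2*(4*q + 1)/(8*q^2 + 2*q - 3)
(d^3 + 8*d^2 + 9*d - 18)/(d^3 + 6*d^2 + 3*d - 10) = (d^2 + 9*d + 18)/(d^2 + 7*d + 10)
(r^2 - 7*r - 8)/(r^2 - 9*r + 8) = (r + 1)/(r - 1)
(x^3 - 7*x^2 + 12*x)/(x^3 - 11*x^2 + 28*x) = (x - 3)/(x - 7)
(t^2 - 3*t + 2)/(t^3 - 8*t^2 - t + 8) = (t - 2)/(t^2 - 7*t - 8)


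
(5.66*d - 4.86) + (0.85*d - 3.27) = 6.51*d - 8.13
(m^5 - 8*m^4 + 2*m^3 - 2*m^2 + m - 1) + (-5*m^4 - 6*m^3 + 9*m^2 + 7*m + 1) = m^5 - 13*m^4 - 4*m^3 + 7*m^2 + 8*m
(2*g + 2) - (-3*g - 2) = 5*g + 4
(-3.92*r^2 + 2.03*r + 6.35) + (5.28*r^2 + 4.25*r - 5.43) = 1.36*r^2 + 6.28*r + 0.92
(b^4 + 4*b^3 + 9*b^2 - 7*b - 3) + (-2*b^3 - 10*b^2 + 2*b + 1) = b^4 + 2*b^3 - b^2 - 5*b - 2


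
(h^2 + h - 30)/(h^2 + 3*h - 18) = (h - 5)/(h - 3)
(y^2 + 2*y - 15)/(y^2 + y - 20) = (y - 3)/(y - 4)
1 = 1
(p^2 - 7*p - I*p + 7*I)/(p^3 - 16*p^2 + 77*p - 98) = (p - I)/(p^2 - 9*p + 14)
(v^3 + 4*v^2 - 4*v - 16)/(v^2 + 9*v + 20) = (v^2 - 4)/(v + 5)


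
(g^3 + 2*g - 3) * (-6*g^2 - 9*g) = -6*g^5 - 9*g^4 - 12*g^3 + 27*g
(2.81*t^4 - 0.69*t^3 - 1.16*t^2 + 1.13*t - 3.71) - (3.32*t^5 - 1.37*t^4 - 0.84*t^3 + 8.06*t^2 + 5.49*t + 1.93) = -3.32*t^5 + 4.18*t^4 + 0.15*t^3 - 9.22*t^2 - 4.36*t - 5.64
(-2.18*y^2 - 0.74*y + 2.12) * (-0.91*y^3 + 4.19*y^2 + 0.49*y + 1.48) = 1.9838*y^5 - 8.4608*y^4 - 6.098*y^3 + 5.2938*y^2 - 0.0564*y + 3.1376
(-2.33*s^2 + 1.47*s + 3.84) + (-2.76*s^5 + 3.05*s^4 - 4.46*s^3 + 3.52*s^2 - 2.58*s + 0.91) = -2.76*s^5 + 3.05*s^4 - 4.46*s^3 + 1.19*s^2 - 1.11*s + 4.75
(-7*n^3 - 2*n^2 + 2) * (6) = -42*n^3 - 12*n^2 + 12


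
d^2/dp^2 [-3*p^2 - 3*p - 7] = -6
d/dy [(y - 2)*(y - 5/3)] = 2*y - 11/3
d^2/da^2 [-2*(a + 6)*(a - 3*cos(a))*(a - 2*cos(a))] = -10*a^2*cos(a) - 40*a*sin(a) - 60*a*cos(a) + 24*a*cos(2*a) - 12*a - 120*sin(a) + 24*sin(2*a) + 20*cos(a) + 144*cos(2*a) - 24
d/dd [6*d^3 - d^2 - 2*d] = 18*d^2 - 2*d - 2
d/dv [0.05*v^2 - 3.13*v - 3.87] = 0.1*v - 3.13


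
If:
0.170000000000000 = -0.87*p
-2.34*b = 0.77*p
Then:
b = 0.06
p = -0.20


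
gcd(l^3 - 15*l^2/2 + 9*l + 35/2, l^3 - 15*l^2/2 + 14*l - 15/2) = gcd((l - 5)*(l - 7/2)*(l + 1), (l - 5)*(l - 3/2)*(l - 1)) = l - 5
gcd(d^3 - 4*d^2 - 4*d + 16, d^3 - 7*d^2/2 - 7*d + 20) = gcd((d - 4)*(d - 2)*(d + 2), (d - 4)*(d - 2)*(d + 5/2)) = d^2 - 6*d + 8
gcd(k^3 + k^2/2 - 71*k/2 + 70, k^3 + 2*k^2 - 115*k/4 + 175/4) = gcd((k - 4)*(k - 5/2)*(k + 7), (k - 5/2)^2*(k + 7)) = k^2 + 9*k/2 - 35/2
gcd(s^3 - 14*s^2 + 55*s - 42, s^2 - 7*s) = s - 7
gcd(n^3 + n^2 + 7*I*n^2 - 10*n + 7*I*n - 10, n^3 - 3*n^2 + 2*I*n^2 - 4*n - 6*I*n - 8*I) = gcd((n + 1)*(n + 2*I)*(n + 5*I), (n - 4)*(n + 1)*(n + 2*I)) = n^2 + n*(1 + 2*I) + 2*I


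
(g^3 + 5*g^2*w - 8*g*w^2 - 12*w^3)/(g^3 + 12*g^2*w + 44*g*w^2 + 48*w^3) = (g^2 - g*w - 2*w^2)/(g^2 + 6*g*w + 8*w^2)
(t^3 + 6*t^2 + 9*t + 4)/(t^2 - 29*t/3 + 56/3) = 3*(t^3 + 6*t^2 + 9*t + 4)/(3*t^2 - 29*t + 56)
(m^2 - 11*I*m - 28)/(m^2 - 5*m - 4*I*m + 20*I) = (m - 7*I)/(m - 5)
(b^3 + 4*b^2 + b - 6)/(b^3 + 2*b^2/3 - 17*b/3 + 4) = 3*(b + 2)/(3*b - 4)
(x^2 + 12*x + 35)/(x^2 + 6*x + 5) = (x + 7)/(x + 1)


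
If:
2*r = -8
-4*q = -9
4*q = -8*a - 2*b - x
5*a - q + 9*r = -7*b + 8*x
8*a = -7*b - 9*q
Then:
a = 459/598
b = -4509/1196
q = 9/4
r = -4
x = -4545/598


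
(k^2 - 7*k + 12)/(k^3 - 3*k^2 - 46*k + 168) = (k - 3)/(k^2 + k - 42)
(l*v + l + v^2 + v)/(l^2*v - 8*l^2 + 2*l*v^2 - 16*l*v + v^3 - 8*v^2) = (v + 1)/(l*v - 8*l + v^2 - 8*v)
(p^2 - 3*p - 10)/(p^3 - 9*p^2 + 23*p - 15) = (p + 2)/(p^2 - 4*p + 3)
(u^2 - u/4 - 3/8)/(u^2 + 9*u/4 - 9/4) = (u + 1/2)/(u + 3)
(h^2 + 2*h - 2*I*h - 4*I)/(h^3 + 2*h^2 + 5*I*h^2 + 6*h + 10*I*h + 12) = (h - 2*I)/(h^2 + 5*I*h + 6)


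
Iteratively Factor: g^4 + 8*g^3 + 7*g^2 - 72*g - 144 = (g + 4)*(g^3 + 4*g^2 - 9*g - 36) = (g + 3)*(g + 4)*(g^2 + g - 12) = (g + 3)*(g + 4)^2*(g - 3)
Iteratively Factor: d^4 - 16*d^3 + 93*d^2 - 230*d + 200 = (d - 4)*(d^3 - 12*d^2 + 45*d - 50) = (d - 5)*(d - 4)*(d^2 - 7*d + 10) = (d - 5)*(d - 4)*(d - 2)*(d - 5)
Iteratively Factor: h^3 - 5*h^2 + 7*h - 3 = (h - 1)*(h^2 - 4*h + 3) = (h - 3)*(h - 1)*(h - 1)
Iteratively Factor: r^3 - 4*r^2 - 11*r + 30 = (r + 3)*(r^2 - 7*r + 10) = (r - 2)*(r + 3)*(r - 5)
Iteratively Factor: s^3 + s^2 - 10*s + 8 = (s - 1)*(s^2 + 2*s - 8) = (s - 2)*(s - 1)*(s + 4)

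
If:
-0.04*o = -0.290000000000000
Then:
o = 7.25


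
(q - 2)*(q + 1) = q^2 - q - 2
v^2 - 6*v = v*(v - 6)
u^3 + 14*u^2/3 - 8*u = u*(u - 4/3)*(u + 6)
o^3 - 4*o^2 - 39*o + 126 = (o - 7)*(o - 3)*(o + 6)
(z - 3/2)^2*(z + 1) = z^3 - 2*z^2 - 3*z/4 + 9/4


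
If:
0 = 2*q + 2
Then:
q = -1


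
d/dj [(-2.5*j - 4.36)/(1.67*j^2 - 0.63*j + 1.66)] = (4.175*j^2 + 14.5624*j - 6.8968)/(2.7889*j^4 - 2.1042*j^3 + 5.9413*j^2 - 2.0916*j + 2.7556)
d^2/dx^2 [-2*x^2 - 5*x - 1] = -4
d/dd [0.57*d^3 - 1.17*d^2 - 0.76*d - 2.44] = 1.71*d^2 - 2.34*d - 0.76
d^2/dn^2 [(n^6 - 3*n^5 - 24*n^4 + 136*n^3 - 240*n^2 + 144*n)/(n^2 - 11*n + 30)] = 4*(3*n^8 - 87*n^7 + 980*n^6 - 5058*n^5 + 8739*n^4 + 23120*n^3 - 121320*n^2 + 177120*n - 84240)/(n^6 - 33*n^5 + 453*n^4 - 3311*n^3 + 13590*n^2 - 29700*n + 27000)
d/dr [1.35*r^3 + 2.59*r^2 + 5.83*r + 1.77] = 4.05*r^2 + 5.18*r + 5.83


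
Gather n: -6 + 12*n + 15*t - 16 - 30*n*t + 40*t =n*(12 - 30*t) + 55*t - 22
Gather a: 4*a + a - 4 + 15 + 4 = 5*a + 15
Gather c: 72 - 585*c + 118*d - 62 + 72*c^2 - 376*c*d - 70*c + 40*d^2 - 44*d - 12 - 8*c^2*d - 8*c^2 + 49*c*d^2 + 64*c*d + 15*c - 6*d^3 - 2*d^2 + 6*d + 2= c^2*(64 - 8*d) + c*(49*d^2 - 312*d - 640) - 6*d^3 + 38*d^2 + 80*d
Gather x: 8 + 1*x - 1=x + 7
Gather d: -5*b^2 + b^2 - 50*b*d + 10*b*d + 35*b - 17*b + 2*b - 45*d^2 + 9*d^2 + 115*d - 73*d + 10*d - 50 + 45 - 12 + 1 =-4*b^2 + 20*b - 36*d^2 + d*(52 - 40*b) - 16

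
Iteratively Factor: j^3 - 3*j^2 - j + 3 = (j + 1)*(j^2 - 4*j + 3) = (j - 3)*(j + 1)*(j - 1)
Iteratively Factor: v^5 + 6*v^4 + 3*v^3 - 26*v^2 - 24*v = (v)*(v^4 + 6*v^3 + 3*v^2 - 26*v - 24) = v*(v + 4)*(v^3 + 2*v^2 - 5*v - 6) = v*(v - 2)*(v + 4)*(v^2 + 4*v + 3) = v*(v - 2)*(v + 1)*(v + 4)*(v + 3)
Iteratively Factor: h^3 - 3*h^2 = (h)*(h^2 - 3*h) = h*(h - 3)*(h)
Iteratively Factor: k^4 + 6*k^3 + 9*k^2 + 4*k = (k + 1)*(k^3 + 5*k^2 + 4*k) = k*(k + 1)*(k^2 + 5*k + 4) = k*(k + 1)*(k + 4)*(k + 1)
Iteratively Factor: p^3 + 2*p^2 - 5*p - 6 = (p + 3)*(p^2 - p - 2) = (p - 2)*(p + 3)*(p + 1)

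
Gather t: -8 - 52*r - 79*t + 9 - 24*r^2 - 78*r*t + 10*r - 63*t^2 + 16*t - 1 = -24*r^2 - 42*r - 63*t^2 + t*(-78*r - 63)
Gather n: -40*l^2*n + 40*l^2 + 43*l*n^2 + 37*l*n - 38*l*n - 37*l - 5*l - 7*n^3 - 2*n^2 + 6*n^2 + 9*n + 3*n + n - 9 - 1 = 40*l^2 - 42*l - 7*n^3 + n^2*(43*l + 4) + n*(-40*l^2 - l + 13) - 10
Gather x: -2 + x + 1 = x - 1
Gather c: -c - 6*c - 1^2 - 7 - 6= -7*c - 14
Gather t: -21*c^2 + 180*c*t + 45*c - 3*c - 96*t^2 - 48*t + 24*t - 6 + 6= -21*c^2 + 42*c - 96*t^2 + t*(180*c - 24)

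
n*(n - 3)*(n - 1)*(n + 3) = n^4 - n^3 - 9*n^2 + 9*n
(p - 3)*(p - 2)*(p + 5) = p^3 - 19*p + 30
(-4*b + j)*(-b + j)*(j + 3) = 4*b^2*j + 12*b^2 - 5*b*j^2 - 15*b*j + j^3 + 3*j^2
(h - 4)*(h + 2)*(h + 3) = h^3 + h^2 - 14*h - 24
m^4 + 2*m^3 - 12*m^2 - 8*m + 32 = (m - 2)^2*(m + 2)*(m + 4)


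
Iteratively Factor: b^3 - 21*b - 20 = (b - 5)*(b^2 + 5*b + 4) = (b - 5)*(b + 1)*(b + 4)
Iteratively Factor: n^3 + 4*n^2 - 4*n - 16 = (n + 4)*(n^2 - 4) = (n + 2)*(n + 4)*(n - 2)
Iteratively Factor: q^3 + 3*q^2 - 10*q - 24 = (q + 2)*(q^2 + q - 12) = (q + 2)*(q + 4)*(q - 3)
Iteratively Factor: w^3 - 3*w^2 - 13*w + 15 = (w + 3)*(w^2 - 6*w + 5) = (w - 1)*(w + 3)*(w - 5)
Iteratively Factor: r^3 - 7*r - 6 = (r - 3)*(r^2 + 3*r + 2) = (r - 3)*(r + 1)*(r + 2)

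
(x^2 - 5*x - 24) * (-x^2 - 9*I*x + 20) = -x^4 + 5*x^3 - 9*I*x^3 + 44*x^2 + 45*I*x^2 - 100*x + 216*I*x - 480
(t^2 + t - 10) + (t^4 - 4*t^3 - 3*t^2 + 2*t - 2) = t^4 - 4*t^3 - 2*t^2 + 3*t - 12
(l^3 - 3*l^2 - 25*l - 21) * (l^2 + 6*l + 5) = l^5 + 3*l^4 - 38*l^3 - 186*l^2 - 251*l - 105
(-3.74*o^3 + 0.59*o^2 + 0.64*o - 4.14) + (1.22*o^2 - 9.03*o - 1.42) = -3.74*o^3 + 1.81*o^2 - 8.39*o - 5.56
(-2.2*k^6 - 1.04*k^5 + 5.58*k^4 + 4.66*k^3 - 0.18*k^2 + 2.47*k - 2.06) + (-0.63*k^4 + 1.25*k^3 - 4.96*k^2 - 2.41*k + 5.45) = -2.2*k^6 - 1.04*k^5 + 4.95*k^4 + 5.91*k^3 - 5.14*k^2 + 0.0600000000000001*k + 3.39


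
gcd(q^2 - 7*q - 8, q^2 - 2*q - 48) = q - 8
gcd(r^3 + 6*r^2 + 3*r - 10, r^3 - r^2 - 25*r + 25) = r^2 + 4*r - 5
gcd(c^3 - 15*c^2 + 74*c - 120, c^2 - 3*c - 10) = c - 5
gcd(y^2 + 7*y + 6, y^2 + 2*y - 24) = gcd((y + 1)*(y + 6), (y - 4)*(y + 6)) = y + 6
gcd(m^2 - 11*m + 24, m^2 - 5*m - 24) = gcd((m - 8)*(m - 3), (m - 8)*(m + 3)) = m - 8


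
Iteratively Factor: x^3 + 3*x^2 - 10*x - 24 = (x + 2)*(x^2 + x - 12) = (x + 2)*(x + 4)*(x - 3)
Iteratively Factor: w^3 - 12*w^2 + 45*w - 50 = (w - 5)*(w^2 - 7*w + 10) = (w - 5)^2*(w - 2)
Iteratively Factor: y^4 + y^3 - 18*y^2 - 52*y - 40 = (y + 2)*(y^3 - y^2 - 16*y - 20) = (y - 5)*(y + 2)*(y^2 + 4*y + 4) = (y - 5)*(y + 2)^2*(y + 2)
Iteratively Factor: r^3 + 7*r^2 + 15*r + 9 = (r + 3)*(r^2 + 4*r + 3) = (r + 3)^2*(r + 1)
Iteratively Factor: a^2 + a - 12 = (a + 4)*(a - 3)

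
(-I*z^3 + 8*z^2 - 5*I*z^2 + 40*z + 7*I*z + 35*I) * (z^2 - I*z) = -I*z^5 + 7*z^4 - 5*I*z^4 + 35*z^3 - I*z^3 + 7*z^2 - 5*I*z^2 + 35*z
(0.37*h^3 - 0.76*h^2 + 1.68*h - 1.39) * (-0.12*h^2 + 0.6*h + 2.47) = -0.0444*h^5 + 0.3132*h^4 + 0.2563*h^3 - 0.7024*h^2 + 3.3156*h - 3.4333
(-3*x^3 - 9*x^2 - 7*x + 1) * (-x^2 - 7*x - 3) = 3*x^5 + 30*x^4 + 79*x^3 + 75*x^2 + 14*x - 3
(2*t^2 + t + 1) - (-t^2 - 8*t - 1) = 3*t^2 + 9*t + 2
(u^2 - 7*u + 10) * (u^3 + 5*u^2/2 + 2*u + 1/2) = u^5 - 9*u^4/2 - 11*u^3/2 + 23*u^2/2 + 33*u/2 + 5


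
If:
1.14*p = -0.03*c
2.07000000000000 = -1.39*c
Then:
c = -1.49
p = 0.04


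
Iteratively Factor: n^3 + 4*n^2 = (n)*(n^2 + 4*n) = n*(n + 4)*(n)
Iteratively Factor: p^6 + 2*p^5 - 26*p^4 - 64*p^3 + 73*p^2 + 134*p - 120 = (p - 1)*(p^5 + 3*p^4 - 23*p^3 - 87*p^2 - 14*p + 120) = (p - 1)*(p + 2)*(p^4 + p^3 - 25*p^2 - 37*p + 60) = (p - 1)*(p + 2)*(p + 3)*(p^3 - 2*p^2 - 19*p + 20) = (p - 5)*(p - 1)*(p + 2)*(p + 3)*(p^2 + 3*p - 4) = (p - 5)*(p - 1)*(p + 2)*(p + 3)*(p + 4)*(p - 1)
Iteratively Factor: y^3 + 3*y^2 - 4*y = (y + 4)*(y^2 - y) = (y - 1)*(y + 4)*(y)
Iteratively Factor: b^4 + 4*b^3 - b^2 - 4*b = (b - 1)*(b^3 + 5*b^2 + 4*b) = (b - 1)*(b + 1)*(b^2 + 4*b) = (b - 1)*(b + 1)*(b + 4)*(b)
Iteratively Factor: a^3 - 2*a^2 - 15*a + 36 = (a + 4)*(a^2 - 6*a + 9) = (a - 3)*(a + 4)*(a - 3)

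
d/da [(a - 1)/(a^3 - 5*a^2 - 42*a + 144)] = (a^3 - 5*a^2 - 42*a + (a - 1)*(-3*a^2 + 10*a + 42) + 144)/(a^3 - 5*a^2 - 42*a + 144)^2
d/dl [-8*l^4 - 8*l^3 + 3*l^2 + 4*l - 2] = -32*l^3 - 24*l^2 + 6*l + 4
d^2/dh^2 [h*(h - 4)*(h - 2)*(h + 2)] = 12*h^2 - 24*h - 8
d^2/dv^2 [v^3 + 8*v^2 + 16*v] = 6*v + 16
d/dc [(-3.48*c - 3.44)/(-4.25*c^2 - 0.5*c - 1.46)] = (-14.79*c^2 - 29.24*c + 3.3608)/(18.0625*c^4 + 4.25*c^3 + 12.66*c^2 + 1.46*c + 2.1316)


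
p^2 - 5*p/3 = p*(p - 5/3)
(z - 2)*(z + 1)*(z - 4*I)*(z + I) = z^4 - z^3 - 3*I*z^3 + 2*z^2 + 3*I*z^2 - 4*z + 6*I*z - 8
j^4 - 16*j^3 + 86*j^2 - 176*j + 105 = (j - 7)*(j - 5)*(j - 3)*(j - 1)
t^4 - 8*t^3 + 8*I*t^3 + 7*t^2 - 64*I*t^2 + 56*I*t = t*(t - 7)*(t - 1)*(t + 8*I)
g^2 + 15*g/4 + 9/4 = (g + 3/4)*(g + 3)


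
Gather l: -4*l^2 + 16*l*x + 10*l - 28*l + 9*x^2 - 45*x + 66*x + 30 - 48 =-4*l^2 + l*(16*x - 18) + 9*x^2 + 21*x - 18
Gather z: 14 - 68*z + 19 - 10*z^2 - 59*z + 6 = -10*z^2 - 127*z + 39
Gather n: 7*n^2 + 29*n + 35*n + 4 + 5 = 7*n^2 + 64*n + 9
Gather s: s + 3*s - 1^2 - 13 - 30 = 4*s - 44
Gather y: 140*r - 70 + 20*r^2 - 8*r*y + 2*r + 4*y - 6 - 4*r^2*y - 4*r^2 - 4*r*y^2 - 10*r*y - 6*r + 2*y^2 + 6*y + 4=16*r^2 + 136*r + y^2*(2 - 4*r) + y*(-4*r^2 - 18*r + 10) - 72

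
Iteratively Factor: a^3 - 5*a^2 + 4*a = (a - 1)*(a^2 - 4*a) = a*(a - 1)*(a - 4)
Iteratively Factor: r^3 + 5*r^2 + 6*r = (r + 3)*(r^2 + 2*r) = r*(r + 3)*(r + 2)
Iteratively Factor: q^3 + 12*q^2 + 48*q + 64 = (q + 4)*(q^2 + 8*q + 16) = (q + 4)^2*(q + 4)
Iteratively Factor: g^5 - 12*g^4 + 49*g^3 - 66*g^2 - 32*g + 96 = (g - 2)*(g^4 - 10*g^3 + 29*g^2 - 8*g - 48) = (g - 4)*(g - 2)*(g^3 - 6*g^2 + 5*g + 12) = (g - 4)*(g - 2)*(g + 1)*(g^2 - 7*g + 12) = (g - 4)*(g - 3)*(g - 2)*(g + 1)*(g - 4)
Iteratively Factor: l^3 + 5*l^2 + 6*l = (l + 2)*(l^2 + 3*l) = l*(l + 2)*(l + 3)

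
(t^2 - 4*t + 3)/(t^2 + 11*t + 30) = (t^2 - 4*t + 3)/(t^2 + 11*t + 30)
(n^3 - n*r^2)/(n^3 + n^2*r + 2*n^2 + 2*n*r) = (n - r)/(n + 2)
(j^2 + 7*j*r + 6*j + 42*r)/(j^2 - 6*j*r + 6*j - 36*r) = (-j - 7*r)/(-j + 6*r)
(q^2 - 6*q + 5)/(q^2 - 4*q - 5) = (q - 1)/(q + 1)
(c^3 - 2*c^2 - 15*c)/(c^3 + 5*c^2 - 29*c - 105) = c/(c + 7)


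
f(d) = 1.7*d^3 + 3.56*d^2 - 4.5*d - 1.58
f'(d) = 5.1*d^2 + 7.12*d - 4.5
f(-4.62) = -72.44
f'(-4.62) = 71.46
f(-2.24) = 7.26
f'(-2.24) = 5.14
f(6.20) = 512.52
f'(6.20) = 235.69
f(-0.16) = -0.78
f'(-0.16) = -5.51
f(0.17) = -2.23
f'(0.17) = -3.14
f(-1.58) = 7.71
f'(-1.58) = -3.02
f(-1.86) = 8.17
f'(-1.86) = -0.10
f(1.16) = 0.64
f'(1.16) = 10.62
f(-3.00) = -1.94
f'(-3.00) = 20.04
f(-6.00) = -213.62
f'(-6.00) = 136.38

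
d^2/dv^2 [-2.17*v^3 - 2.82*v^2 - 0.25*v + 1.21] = -13.02*v - 5.64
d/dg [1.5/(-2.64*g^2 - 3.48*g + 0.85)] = (7.92*g + 5.22)/(2.64*g^2 + 3.48*g - 0.85)^2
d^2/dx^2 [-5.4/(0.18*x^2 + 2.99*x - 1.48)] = (0.34992*x^2 + 5.81256*x - 5.4*(0.36*x + 2.99)*(0.72*x + 5.98) - 2.87712)/(0.18*x^2 + 2.99*x - 1.48)^3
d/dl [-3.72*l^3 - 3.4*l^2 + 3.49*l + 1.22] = -11.16*l^2 - 6.8*l + 3.49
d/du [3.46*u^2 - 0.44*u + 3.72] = 6.92*u - 0.44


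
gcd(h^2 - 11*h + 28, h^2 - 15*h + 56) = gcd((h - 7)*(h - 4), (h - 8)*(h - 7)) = h - 7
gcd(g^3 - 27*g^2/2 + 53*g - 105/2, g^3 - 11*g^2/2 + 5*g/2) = g - 5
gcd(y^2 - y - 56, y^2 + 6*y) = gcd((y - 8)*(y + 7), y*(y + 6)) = 1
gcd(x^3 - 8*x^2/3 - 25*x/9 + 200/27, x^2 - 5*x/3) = x - 5/3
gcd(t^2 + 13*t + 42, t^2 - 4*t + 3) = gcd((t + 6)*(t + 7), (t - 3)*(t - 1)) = 1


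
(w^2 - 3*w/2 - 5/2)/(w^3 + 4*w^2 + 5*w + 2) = (w - 5/2)/(w^2 + 3*w + 2)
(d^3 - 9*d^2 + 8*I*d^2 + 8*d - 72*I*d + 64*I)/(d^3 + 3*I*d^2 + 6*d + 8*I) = (d^3 + d^2*(-9 + 8*I) + d*(8 - 72*I) + 64*I)/(d^3 + 3*I*d^2 + 6*d + 8*I)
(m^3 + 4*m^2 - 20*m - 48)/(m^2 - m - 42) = (m^2 - 2*m - 8)/(m - 7)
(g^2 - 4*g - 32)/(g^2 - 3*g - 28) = (g - 8)/(g - 7)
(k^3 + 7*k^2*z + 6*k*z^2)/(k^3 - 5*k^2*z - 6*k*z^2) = (-k - 6*z)/(-k + 6*z)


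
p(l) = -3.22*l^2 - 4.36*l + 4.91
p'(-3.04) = 15.22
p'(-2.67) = 12.83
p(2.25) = -21.20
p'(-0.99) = 2.02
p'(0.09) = -4.94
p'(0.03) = -4.55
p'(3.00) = -23.68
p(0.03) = 4.78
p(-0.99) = 6.07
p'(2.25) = -18.85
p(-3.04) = -11.59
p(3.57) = -51.69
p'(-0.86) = 1.18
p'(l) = -6.44*l - 4.36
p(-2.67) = -6.40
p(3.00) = -37.15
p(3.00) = -37.15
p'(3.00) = -23.68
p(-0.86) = 6.28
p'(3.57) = -27.35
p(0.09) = 4.49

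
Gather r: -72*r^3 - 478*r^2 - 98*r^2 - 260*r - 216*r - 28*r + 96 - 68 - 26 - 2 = -72*r^3 - 576*r^2 - 504*r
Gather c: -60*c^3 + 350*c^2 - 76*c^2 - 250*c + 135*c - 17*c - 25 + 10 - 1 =-60*c^3 + 274*c^2 - 132*c - 16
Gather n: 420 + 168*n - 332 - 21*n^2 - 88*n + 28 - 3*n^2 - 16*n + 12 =-24*n^2 + 64*n + 128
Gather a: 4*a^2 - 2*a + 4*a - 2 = 4*a^2 + 2*a - 2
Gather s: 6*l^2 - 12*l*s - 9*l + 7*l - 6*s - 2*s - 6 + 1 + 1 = 6*l^2 - 2*l + s*(-12*l - 8) - 4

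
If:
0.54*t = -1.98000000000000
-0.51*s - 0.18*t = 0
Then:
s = 1.29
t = -3.67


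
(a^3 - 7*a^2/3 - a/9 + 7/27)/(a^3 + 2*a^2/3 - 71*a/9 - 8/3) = (9*a^2 - 24*a + 7)/(3*(3*a^2 + a - 24))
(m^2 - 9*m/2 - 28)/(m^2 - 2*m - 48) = (m + 7/2)/(m + 6)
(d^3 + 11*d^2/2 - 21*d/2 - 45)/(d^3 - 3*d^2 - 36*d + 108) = (d + 5/2)/(d - 6)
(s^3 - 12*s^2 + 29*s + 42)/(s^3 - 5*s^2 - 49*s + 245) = (s^2 - 5*s - 6)/(s^2 + 2*s - 35)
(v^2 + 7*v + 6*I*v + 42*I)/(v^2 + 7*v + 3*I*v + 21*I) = (v + 6*I)/(v + 3*I)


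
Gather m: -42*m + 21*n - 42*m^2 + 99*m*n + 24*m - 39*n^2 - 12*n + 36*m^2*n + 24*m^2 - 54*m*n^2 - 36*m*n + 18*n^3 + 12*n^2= m^2*(36*n - 18) + m*(-54*n^2 + 63*n - 18) + 18*n^3 - 27*n^2 + 9*n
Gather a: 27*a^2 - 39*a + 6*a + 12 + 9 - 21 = 27*a^2 - 33*a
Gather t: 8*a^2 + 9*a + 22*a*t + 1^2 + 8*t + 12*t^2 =8*a^2 + 9*a + 12*t^2 + t*(22*a + 8) + 1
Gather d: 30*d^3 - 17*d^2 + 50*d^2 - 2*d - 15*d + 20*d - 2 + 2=30*d^3 + 33*d^2 + 3*d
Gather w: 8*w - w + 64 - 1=7*w + 63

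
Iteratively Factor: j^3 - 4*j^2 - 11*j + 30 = (j + 3)*(j^2 - 7*j + 10) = (j - 2)*(j + 3)*(j - 5)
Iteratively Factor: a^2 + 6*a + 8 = (a + 2)*(a + 4)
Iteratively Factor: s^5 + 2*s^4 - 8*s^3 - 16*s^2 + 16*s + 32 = (s - 2)*(s^4 + 4*s^3 - 16*s - 16) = (s - 2)*(s + 2)*(s^3 + 2*s^2 - 4*s - 8) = (s - 2)^2*(s + 2)*(s^2 + 4*s + 4) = (s - 2)^2*(s + 2)^2*(s + 2)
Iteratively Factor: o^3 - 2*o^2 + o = (o - 1)*(o^2 - o) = (o - 1)^2*(o)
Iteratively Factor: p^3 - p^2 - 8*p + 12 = (p - 2)*(p^2 + p - 6) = (p - 2)*(p + 3)*(p - 2)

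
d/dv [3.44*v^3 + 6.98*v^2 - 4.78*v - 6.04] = 10.32*v^2 + 13.96*v - 4.78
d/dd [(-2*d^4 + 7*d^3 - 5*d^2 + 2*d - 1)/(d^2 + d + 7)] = (-4*d^5 + d^4 - 42*d^3 + 140*d^2 - 68*d + 15)/(d^4 + 2*d^3 + 15*d^2 + 14*d + 49)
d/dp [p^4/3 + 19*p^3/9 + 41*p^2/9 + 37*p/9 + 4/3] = 4*p^3/3 + 19*p^2/3 + 82*p/9 + 37/9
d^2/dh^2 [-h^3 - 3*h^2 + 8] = -6*h - 6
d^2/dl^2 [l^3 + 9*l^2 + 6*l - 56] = 6*l + 18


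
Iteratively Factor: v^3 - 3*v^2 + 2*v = (v)*(v^2 - 3*v + 2) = v*(v - 2)*(v - 1)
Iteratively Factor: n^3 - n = (n - 1)*(n^2 + n) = (n - 1)*(n + 1)*(n)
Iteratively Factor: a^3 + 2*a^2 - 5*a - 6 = (a + 1)*(a^2 + a - 6) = (a + 1)*(a + 3)*(a - 2)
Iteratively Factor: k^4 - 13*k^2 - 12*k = (k + 1)*(k^3 - k^2 - 12*k) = k*(k + 1)*(k^2 - k - 12) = k*(k + 1)*(k + 3)*(k - 4)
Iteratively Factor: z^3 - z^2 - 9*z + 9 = (z - 1)*(z^2 - 9) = (z - 1)*(z + 3)*(z - 3)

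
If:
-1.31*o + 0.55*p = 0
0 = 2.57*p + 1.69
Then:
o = -0.28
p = -0.66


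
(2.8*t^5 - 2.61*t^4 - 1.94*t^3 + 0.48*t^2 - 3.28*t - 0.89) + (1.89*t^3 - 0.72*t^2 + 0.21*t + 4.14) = 2.8*t^5 - 2.61*t^4 - 0.05*t^3 - 0.24*t^2 - 3.07*t + 3.25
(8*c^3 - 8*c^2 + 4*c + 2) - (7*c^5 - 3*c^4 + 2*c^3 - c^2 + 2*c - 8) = -7*c^5 + 3*c^4 + 6*c^3 - 7*c^2 + 2*c + 10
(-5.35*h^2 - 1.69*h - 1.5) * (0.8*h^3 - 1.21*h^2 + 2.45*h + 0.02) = -4.28*h^5 + 5.1215*h^4 - 12.2626*h^3 - 2.4325*h^2 - 3.7088*h - 0.03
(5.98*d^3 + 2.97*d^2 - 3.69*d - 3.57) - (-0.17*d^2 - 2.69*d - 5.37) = 5.98*d^3 + 3.14*d^2 - 1.0*d + 1.8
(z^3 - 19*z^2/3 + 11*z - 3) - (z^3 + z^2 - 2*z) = -22*z^2/3 + 13*z - 3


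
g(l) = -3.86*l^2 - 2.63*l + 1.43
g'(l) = -7.72*l - 2.63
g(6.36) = -171.43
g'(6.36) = -51.73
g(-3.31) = -32.16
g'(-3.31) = 22.92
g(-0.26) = 1.85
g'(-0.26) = -0.62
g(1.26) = -8.01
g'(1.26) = -12.36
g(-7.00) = -169.30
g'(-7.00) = 51.41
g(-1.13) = -0.53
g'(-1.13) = 6.09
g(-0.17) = 1.77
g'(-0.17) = -1.32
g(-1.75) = -5.79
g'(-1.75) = 10.88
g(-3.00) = -25.42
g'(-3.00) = 20.53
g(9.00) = -334.90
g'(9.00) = -72.11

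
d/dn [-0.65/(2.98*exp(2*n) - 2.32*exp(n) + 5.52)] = (3.874*exp(n) - 1.508)*exp(n)/(2.98*exp(2*n) - 2.32*exp(n) + 5.52)^2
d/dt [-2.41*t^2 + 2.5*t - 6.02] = 2.5 - 4.82*t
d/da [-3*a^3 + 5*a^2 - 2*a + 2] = -9*a^2 + 10*a - 2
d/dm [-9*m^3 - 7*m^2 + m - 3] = -27*m^2 - 14*m + 1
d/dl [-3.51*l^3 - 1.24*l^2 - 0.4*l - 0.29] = -10.53*l^2 - 2.48*l - 0.4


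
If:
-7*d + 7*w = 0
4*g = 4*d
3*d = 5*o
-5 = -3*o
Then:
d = 25/9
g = 25/9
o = 5/3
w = 25/9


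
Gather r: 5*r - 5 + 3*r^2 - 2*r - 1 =3*r^2 + 3*r - 6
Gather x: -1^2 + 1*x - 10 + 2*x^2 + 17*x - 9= 2*x^2 + 18*x - 20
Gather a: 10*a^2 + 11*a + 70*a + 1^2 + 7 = 10*a^2 + 81*a + 8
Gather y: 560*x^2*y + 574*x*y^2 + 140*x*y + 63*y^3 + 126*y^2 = 63*y^3 + y^2*(574*x + 126) + y*(560*x^2 + 140*x)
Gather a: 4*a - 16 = 4*a - 16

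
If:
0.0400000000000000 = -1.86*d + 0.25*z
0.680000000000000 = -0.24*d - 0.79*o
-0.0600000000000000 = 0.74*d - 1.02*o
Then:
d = -0.89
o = -0.59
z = -6.49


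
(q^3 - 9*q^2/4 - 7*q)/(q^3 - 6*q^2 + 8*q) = (q + 7/4)/(q - 2)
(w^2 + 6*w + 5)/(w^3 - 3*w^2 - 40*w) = (w + 1)/(w*(w - 8))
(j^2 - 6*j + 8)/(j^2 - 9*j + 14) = (j - 4)/(j - 7)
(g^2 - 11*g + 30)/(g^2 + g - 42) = (g - 5)/(g + 7)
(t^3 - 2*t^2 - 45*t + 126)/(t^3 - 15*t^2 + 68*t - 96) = (t^2 + t - 42)/(t^2 - 12*t + 32)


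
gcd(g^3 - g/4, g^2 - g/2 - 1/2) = g + 1/2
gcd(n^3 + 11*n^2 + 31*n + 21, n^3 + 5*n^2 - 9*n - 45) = n + 3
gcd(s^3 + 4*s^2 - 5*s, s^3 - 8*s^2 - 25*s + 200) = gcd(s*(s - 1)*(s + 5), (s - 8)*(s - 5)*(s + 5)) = s + 5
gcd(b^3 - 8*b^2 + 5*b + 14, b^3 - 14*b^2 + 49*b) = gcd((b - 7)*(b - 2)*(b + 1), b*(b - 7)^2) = b - 7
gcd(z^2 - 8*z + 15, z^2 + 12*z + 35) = 1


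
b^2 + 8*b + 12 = (b + 2)*(b + 6)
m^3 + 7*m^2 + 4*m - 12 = (m - 1)*(m + 2)*(m + 6)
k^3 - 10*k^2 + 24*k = k*(k - 6)*(k - 4)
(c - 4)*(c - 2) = c^2 - 6*c + 8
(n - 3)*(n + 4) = n^2 + n - 12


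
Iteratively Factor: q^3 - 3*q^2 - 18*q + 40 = (q + 4)*(q^2 - 7*q + 10) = (q - 5)*(q + 4)*(q - 2)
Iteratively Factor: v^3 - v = (v - 1)*(v^2 + v) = (v - 1)*(v + 1)*(v)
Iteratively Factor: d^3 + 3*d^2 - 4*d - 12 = (d + 3)*(d^2 - 4) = (d - 2)*(d + 3)*(d + 2)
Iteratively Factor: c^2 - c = (c - 1)*(c)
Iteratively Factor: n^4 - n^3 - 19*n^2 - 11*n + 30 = (n + 2)*(n^3 - 3*n^2 - 13*n + 15) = (n - 1)*(n + 2)*(n^2 - 2*n - 15) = (n - 1)*(n + 2)*(n + 3)*(n - 5)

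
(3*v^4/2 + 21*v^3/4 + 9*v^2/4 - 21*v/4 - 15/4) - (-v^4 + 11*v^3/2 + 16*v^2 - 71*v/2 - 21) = 5*v^4/2 - v^3/4 - 55*v^2/4 + 121*v/4 + 69/4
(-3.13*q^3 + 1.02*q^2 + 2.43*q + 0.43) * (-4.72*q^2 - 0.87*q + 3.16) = 14.7736*q^5 - 2.0913*q^4 - 22.2478*q^3 - 0.9205*q^2 + 7.3047*q + 1.3588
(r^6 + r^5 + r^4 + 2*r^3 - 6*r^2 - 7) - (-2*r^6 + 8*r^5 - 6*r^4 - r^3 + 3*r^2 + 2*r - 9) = 3*r^6 - 7*r^5 + 7*r^4 + 3*r^3 - 9*r^2 - 2*r + 2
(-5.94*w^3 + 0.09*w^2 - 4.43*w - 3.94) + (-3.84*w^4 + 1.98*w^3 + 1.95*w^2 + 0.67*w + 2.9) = -3.84*w^4 - 3.96*w^3 + 2.04*w^2 - 3.76*w - 1.04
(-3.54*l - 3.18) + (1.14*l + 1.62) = -2.4*l - 1.56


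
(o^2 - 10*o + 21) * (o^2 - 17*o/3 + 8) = o^4 - 47*o^3/3 + 257*o^2/3 - 199*o + 168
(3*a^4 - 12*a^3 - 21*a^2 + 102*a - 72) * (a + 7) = 3*a^5 + 9*a^4 - 105*a^3 - 45*a^2 + 642*a - 504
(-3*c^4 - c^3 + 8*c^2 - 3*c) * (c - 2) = -3*c^5 + 5*c^4 + 10*c^3 - 19*c^2 + 6*c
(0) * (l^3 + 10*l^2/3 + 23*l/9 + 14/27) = 0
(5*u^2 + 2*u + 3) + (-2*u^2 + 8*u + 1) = 3*u^2 + 10*u + 4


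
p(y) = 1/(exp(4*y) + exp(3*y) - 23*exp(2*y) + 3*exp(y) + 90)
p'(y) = (-4*exp(4*y) - 3*exp(3*y) + 46*exp(2*y) - 3*exp(y))/(exp(4*y) + exp(3*y) - 23*exp(2*y) + 3*exp(y) + 90)^2 = (-4*exp(3*y) - 3*exp(2*y) + 46*exp(y) - 3)*exp(y)/(exp(4*y) + exp(3*y) - 23*exp(2*y) + 3*exp(y) + 90)^2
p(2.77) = 0.00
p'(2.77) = -0.00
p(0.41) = 0.02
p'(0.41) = 0.03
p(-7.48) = 0.01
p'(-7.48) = -0.00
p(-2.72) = 0.01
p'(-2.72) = 0.00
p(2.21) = 0.00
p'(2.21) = -0.00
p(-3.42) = 0.01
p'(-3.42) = -0.00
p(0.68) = 0.03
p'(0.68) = 0.11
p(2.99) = 0.00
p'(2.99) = -0.00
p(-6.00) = 0.01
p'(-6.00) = 0.00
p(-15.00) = 0.01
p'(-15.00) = 0.00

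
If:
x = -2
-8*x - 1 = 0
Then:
No Solution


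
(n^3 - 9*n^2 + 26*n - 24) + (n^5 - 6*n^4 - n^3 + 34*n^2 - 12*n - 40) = n^5 - 6*n^4 + 25*n^2 + 14*n - 64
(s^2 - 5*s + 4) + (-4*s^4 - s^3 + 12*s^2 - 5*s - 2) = -4*s^4 - s^3 + 13*s^2 - 10*s + 2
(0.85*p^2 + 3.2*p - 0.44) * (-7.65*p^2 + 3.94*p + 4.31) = -6.5025*p^4 - 21.131*p^3 + 19.6375*p^2 + 12.0584*p - 1.8964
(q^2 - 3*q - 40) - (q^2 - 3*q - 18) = -22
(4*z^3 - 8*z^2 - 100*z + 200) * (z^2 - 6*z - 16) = 4*z^5 - 32*z^4 - 116*z^3 + 928*z^2 + 400*z - 3200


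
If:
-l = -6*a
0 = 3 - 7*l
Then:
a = 1/14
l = 3/7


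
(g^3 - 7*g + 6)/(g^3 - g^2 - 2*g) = (g^2 + 2*g - 3)/(g*(g + 1))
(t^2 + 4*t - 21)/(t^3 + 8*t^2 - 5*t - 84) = 1/(t + 4)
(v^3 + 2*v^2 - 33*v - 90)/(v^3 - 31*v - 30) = (v + 3)/(v + 1)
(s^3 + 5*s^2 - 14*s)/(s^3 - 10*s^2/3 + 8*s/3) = 3*(s + 7)/(3*s - 4)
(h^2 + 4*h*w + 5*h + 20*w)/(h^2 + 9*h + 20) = (h + 4*w)/(h + 4)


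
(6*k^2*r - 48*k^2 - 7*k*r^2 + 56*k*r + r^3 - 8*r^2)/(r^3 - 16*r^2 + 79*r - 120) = (6*k^2 - 7*k*r + r^2)/(r^2 - 8*r + 15)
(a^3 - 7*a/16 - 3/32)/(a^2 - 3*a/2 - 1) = (a^2 - a/2 - 3/16)/(a - 2)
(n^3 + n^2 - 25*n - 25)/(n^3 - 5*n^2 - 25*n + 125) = (n + 1)/(n - 5)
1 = 1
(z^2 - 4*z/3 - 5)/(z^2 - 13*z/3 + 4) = (3*z + 5)/(3*z - 4)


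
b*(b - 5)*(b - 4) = b^3 - 9*b^2 + 20*b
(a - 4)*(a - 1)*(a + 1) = a^3 - 4*a^2 - a + 4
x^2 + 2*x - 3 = (x - 1)*(x + 3)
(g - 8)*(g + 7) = g^2 - g - 56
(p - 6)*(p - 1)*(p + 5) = p^3 - 2*p^2 - 29*p + 30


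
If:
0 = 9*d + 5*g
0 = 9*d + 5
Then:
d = -5/9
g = 1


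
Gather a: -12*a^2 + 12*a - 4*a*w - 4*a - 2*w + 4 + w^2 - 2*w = -12*a^2 + a*(8 - 4*w) + w^2 - 4*w + 4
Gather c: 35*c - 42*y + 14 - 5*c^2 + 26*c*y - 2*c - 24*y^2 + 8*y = -5*c^2 + c*(26*y + 33) - 24*y^2 - 34*y + 14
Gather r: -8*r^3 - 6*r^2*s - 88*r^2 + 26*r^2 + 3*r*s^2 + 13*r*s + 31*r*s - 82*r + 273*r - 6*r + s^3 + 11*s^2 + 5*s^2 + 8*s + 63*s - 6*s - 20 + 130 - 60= -8*r^3 + r^2*(-6*s - 62) + r*(3*s^2 + 44*s + 185) + s^3 + 16*s^2 + 65*s + 50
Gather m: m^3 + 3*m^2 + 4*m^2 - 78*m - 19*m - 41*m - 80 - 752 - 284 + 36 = m^3 + 7*m^2 - 138*m - 1080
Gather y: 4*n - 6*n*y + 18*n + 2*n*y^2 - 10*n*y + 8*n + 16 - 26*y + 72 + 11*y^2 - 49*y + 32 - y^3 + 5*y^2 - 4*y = 30*n - y^3 + y^2*(2*n + 16) + y*(-16*n - 79) + 120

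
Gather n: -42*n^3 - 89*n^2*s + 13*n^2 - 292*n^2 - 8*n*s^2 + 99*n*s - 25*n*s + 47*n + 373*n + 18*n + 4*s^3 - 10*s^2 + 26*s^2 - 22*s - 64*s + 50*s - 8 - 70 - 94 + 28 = -42*n^3 + n^2*(-89*s - 279) + n*(-8*s^2 + 74*s + 438) + 4*s^3 + 16*s^2 - 36*s - 144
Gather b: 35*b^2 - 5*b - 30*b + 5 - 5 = 35*b^2 - 35*b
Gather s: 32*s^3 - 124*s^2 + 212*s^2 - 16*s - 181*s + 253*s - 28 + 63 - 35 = 32*s^3 + 88*s^2 + 56*s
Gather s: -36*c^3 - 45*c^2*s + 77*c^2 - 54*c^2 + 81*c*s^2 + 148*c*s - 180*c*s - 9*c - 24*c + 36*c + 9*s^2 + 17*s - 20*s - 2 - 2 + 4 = -36*c^3 + 23*c^2 + 3*c + s^2*(81*c + 9) + s*(-45*c^2 - 32*c - 3)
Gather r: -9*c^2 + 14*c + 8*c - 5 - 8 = -9*c^2 + 22*c - 13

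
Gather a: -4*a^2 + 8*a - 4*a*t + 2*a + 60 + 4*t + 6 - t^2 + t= -4*a^2 + a*(10 - 4*t) - t^2 + 5*t + 66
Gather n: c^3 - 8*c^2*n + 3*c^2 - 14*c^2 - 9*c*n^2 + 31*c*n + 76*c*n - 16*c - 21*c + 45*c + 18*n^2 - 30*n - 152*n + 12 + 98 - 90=c^3 - 11*c^2 + 8*c + n^2*(18 - 9*c) + n*(-8*c^2 + 107*c - 182) + 20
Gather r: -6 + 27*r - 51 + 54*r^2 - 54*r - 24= 54*r^2 - 27*r - 81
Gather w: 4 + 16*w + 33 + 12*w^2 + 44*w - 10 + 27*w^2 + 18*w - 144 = 39*w^2 + 78*w - 117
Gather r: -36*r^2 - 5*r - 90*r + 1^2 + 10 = -36*r^2 - 95*r + 11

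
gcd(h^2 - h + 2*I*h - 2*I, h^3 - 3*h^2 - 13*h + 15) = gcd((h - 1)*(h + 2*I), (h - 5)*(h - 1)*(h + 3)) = h - 1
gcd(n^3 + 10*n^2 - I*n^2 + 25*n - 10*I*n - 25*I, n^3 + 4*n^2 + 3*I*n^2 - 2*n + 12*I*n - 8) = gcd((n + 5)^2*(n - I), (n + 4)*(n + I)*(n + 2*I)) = 1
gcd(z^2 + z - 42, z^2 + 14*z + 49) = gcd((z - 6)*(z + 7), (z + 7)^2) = z + 7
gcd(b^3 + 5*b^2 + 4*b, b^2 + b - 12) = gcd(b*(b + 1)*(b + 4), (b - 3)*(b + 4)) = b + 4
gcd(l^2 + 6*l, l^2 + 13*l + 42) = l + 6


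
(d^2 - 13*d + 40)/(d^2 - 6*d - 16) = (d - 5)/(d + 2)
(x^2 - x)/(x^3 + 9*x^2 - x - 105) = x*(x - 1)/(x^3 + 9*x^2 - x - 105)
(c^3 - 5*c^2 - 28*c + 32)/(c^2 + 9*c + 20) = (c^2 - 9*c + 8)/(c + 5)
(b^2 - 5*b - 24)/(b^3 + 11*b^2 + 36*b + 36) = (b - 8)/(b^2 + 8*b + 12)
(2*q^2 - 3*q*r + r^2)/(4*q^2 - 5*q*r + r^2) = (2*q - r)/(4*q - r)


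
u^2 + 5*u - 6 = (u - 1)*(u + 6)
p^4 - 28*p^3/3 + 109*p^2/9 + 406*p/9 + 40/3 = (p - 6)*(p - 5)*(p + 1/3)*(p + 4/3)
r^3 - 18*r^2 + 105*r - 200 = (r - 8)*(r - 5)^2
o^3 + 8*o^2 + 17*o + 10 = (o + 1)*(o + 2)*(o + 5)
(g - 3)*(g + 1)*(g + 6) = g^3 + 4*g^2 - 15*g - 18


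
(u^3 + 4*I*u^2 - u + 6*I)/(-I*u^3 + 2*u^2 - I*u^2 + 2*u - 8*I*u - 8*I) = (I*u^3 - 4*u^2 - I*u - 6)/(u^3 + u^2*(1 + 2*I) + 2*u*(4 + I) + 8)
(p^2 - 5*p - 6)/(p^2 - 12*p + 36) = (p + 1)/(p - 6)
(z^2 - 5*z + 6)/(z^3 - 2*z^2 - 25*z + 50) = (z - 3)/(z^2 - 25)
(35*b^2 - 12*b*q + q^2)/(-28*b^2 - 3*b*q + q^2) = (-5*b + q)/(4*b + q)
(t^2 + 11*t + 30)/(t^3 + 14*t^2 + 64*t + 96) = (t + 5)/(t^2 + 8*t + 16)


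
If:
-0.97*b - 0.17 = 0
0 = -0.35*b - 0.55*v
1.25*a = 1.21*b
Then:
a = -0.17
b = -0.18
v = 0.11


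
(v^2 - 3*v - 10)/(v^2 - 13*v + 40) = (v + 2)/(v - 8)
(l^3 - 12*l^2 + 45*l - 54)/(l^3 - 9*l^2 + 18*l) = (l - 3)/l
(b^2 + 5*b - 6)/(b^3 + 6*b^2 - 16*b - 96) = (b - 1)/(b^2 - 16)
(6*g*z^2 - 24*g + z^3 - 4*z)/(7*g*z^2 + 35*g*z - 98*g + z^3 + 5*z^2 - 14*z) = (6*g*z + 12*g + z^2 + 2*z)/(7*g*z + 49*g + z^2 + 7*z)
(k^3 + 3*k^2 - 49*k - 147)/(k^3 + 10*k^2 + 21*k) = (k - 7)/k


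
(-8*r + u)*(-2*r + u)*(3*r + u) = 48*r^3 - 14*r^2*u - 7*r*u^2 + u^3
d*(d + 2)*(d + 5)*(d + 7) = d^4 + 14*d^3 + 59*d^2 + 70*d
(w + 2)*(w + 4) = w^2 + 6*w + 8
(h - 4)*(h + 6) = h^2 + 2*h - 24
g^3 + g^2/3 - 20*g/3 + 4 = (g - 2)*(g - 2/3)*(g + 3)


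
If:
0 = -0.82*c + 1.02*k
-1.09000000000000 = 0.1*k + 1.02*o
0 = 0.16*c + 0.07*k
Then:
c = 0.00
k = 0.00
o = -1.07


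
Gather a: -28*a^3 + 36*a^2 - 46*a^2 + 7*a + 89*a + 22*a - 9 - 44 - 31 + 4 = -28*a^3 - 10*a^2 + 118*a - 80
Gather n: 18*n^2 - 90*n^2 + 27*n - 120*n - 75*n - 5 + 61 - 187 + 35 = -72*n^2 - 168*n - 96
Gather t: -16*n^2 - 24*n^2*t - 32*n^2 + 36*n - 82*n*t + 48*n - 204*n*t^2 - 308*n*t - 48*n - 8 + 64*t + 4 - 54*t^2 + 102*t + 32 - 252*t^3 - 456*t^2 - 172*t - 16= -48*n^2 + 36*n - 252*t^3 + t^2*(-204*n - 510) + t*(-24*n^2 - 390*n - 6) + 12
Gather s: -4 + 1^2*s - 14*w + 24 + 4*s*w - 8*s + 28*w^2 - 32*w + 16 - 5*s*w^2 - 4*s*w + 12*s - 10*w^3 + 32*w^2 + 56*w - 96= s*(5 - 5*w^2) - 10*w^3 + 60*w^2 + 10*w - 60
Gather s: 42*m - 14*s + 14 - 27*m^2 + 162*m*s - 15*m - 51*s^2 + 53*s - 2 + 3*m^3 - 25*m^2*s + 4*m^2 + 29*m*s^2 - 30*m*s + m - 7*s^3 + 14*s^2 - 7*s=3*m^3 - 23*m^2 + 28*m - 7*s^3 + s^2*(29*m - 37) + s*(-25*m^2 + 132*m + 32) + 12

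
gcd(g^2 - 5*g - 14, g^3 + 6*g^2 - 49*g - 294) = g - 7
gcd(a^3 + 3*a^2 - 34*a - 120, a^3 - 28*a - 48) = a^2 - 2*a - 24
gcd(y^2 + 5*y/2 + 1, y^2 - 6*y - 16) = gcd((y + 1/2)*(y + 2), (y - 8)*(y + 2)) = y + 2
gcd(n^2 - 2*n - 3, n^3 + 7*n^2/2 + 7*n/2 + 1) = n + 1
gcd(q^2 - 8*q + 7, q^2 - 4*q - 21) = q - 7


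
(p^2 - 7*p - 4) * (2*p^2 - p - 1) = 2*p^4 - 15*p^3 - 2*p^2 + 11*p + 4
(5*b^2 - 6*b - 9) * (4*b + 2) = 20*b^3 - 14*b^2 - 48*b - 18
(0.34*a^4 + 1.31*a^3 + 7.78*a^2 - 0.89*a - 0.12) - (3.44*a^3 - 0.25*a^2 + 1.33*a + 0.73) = 0.34*a^4 - 2.13*a^3 + 8.03*a^2 - 2.22*a - 0.85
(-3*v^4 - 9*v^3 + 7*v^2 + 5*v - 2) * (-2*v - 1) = 6*v^5 + 21*v^4 - 5*v^3 - 17*v^2 - v + 2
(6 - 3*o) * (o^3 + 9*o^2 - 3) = -3*o^4 - 21*o^3 + 54*o^2 + 9*o - 18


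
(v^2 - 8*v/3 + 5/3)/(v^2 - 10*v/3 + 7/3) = (3*v - 5)/(3*v - 7)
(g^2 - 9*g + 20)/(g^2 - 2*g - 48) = (-g^2 + 9*g - 20)/(-g^2 + 2*g + 48)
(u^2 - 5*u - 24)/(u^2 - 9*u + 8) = (u + 3)/(u - 1)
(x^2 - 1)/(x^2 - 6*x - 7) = (x - 1)/(x - 7)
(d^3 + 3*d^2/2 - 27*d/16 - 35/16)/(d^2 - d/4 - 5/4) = d + 7/4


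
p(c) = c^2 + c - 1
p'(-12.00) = -23.00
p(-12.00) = 131.00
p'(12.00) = 25.00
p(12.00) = 155.00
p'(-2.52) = -4.04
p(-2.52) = 2.83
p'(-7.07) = -13.14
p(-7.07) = 41.91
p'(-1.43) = -1.86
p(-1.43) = -0.39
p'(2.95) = 6.90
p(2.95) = 10.65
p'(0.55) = 2.10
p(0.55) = -0.15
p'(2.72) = 6.44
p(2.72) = 9.12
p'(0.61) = 2.22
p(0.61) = -0.02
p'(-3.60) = -6.20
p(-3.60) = 8.36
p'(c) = 2*c + 1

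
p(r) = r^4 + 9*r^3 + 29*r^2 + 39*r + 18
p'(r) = 4*r^3 + 27*r^2 + 58*r + 39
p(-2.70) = 0.11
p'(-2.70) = 0.50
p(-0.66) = 2.49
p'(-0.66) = 11.33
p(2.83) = 628.76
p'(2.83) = 510.04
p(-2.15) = 0.12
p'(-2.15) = -0.65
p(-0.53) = 4.22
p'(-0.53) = 15.25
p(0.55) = 49.81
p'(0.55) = 79.73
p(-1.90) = -0.11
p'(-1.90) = -1.17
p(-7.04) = 496.86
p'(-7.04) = -426.81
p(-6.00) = 180.00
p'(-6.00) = -201.00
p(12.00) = 40950.00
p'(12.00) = 11535.00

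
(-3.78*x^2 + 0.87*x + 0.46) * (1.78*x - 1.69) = -6.7284*x^3 + 7.9368*x^2 - 0.6515*x - 0.7774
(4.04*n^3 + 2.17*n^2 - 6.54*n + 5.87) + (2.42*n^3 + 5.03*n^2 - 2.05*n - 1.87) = 6.46*n^3 + 7.2*n^2 - 8.59*n + 4.0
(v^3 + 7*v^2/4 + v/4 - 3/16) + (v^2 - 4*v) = v^3 + 11*v^2/4 - 15*v/4 - 3/16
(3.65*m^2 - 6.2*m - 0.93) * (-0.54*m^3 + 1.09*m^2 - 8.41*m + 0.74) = -1.971*m^5 + 7.3265*m^4 - 36.9523*m^3 + 53.8293*m^2 + 3.2333*m - 0.6882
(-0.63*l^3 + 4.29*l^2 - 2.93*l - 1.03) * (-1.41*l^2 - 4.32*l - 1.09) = 0.8883*l^5 - 3.3273*l^4 - 13.7148*l^3 + 9.4338*l^2 + 7.6433*l + 1.1227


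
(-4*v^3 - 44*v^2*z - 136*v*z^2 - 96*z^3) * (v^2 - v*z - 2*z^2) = -4*v^5 - 40*v^4*z - 84*v^3*z^2 + 128*v^2*z^3 + 368*v*z^4 + 192*z^5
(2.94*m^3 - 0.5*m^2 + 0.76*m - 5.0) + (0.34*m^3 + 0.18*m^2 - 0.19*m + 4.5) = 3.28*m^3 - 0.32*m^2 + 0.57*m - 0.5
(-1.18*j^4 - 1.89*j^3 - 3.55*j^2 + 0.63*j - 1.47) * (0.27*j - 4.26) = -0.3186*j^5 + 4.5165*j^4 + 7.0929*j^3 + 15.2931*j^2 - 3.0807*j + 6.2622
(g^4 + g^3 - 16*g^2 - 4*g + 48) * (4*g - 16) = 4*g^5 - 12*g^4 - 80*g^3 + 240*g^2 + 256*g - 768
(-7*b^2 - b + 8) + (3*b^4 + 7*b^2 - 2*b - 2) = 3*b^4 - 3*b + 6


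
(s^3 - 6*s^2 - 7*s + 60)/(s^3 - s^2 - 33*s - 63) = (s^2 - 9*s + 20)/(s^2 - 4*s - 21)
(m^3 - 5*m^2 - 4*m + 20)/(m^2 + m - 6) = (m^2 - 3*m - 10)/(m + 3)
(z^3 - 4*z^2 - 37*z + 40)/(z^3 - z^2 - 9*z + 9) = (z^2 - 3*z - 40)/(z^2 - 9)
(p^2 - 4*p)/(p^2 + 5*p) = (p - 4)/(p + 5)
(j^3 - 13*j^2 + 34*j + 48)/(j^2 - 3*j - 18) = (j^2 - 7*j - 8)/(j + 3)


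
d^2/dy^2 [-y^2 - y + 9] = -2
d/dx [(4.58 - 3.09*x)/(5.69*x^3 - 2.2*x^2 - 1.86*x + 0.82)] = (35.1642*x^3 - 84.9786*x^2 + 20.152*x + 5.985)/(32.3761*x^6 - 25.036*x^5 - 16.3268*x^4 + 17.5156*x^3 - 0.1484*x^2 - 3.0504*x + 0.6724)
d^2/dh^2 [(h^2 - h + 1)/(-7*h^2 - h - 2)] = 14*(8*h^3 - 15*h^2 - 9*h + 1)/(343*h^6 + 147*h^5 + 315*h^4 + 85*h^3 + 90*h^2 + 12*h + 8)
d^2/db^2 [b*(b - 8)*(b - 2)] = 6*b - 20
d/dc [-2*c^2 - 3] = -4*c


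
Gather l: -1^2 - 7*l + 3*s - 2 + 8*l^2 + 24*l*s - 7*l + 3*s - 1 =8*l^2 + l*(24*s - 14) + 6*s - 4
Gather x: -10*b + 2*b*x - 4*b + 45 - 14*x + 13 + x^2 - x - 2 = -14*b + x^2 + x*(2*b - 15) + 56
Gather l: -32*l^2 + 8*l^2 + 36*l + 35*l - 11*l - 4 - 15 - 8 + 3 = -24*l^2 + 60*l - 24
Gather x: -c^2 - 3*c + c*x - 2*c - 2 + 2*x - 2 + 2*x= -c^2 - 5*c + x*(c + 4) - 4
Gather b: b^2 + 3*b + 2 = b^2 + 3*b + 2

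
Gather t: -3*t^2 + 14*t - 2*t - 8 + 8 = -3*t^2 + 12*t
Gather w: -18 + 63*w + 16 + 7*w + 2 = 70*w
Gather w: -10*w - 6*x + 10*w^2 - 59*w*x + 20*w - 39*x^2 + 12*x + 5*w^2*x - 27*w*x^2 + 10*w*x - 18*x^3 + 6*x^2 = w^2*(5*x + 10) + w*(-27*x^2 - 49*x + 10) - 18*x^3 - 33*x^2 + 6*x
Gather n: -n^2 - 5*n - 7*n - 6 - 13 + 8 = -n^2 - 12*n - 11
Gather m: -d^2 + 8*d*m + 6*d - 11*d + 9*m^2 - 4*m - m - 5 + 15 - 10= -d^2 - 5*d + 9*m^2 + m*(8*d - 5)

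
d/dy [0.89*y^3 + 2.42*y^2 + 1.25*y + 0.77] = 2.67*y^2 + 4.84*y + 1.25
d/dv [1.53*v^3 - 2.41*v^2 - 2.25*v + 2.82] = 4.59*v^2 - 4.82*v - 2.25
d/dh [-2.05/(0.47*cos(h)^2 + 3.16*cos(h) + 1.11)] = -(1.927*cos(h) + 6.478)*sin(h)/(0.47*cos(h)^2 + 3.16*cos(h) + 1.11)^2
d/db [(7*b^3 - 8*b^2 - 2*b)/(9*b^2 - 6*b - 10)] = (63*b^4 - 84*b^3 - 144*b^2 + 160*b + 20)/(81*b^4 - 108*b^3 - 144*b^2 + 120*b + 100)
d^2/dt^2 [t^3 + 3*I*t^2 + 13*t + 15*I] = 6*t + 6*I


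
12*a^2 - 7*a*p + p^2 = (-4*a + p)*(-3*a + p)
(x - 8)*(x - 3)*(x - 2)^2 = x^4 - 15*x^3 + 72*x^2 - 140*x + 96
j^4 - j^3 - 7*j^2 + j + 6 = (j - 3)*(j - 1)*(j + 1)*(j + 2)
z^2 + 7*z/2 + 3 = (z + 3/2)*(z + 2)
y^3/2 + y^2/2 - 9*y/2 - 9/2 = (y/2 + 1/2)*(y - 3)*(y + 3)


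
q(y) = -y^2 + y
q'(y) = 1 - 2*y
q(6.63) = -37.33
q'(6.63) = -12.26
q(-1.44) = -3.51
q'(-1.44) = 3.88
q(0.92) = 0.07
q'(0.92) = -0.84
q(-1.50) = -3.75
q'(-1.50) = 4.00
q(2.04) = -2.12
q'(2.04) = -3.08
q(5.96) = -29.56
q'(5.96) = -10.92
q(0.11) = 0.10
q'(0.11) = 0.78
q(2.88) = -5.41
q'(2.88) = -4.76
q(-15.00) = -240.00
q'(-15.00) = 31.00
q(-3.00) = -12.00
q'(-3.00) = 7.00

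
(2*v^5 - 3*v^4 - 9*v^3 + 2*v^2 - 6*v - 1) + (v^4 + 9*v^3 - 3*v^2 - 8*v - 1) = 2*v^5 - 2*v^4 - v^2 - 14*v - 2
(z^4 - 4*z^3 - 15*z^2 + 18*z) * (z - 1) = z^5 - 5*z^4 - 11*z^3 + 33*z^2 - 18*z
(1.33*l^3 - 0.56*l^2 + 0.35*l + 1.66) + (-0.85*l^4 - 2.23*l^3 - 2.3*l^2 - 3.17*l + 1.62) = -0.85*l^4 - 0.9*l^3 - 2.86*l^2 - 2.82*l + 3.28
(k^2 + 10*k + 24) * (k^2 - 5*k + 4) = k^4 + 5*k^3 - 22*k^2 - 80*k + 96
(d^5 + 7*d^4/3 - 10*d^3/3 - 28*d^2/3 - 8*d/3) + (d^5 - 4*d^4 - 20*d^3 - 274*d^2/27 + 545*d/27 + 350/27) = 2*d^5 - 5*d^4/3 - 70*d^3/3 - 526*d^2/27 + 473*d/27 + 350/27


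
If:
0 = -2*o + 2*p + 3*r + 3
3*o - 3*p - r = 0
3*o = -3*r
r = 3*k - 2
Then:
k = 5/21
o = 9/7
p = 12/7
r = -9/7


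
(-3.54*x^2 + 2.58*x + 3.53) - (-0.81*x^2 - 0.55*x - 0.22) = -2.73*x^2 + 3.13*x + 3.75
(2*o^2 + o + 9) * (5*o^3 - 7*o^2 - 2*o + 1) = 10*o^5 - 9*o^4 + 34*o^3 - 63*o^2 - 17*o + 9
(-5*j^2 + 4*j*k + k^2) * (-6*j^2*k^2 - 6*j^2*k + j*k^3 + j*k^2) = 30*j^4*k^2 + 30*j^4*k - 29*j^3*k^3 - 29*j^3*k^2 - 2*j^2*k^4 - 2*j^2*k^3 + j*k^5 + j*k^4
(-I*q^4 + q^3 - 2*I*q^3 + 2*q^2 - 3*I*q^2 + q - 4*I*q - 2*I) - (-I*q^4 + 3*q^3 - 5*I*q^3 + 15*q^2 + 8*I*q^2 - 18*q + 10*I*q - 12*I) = -2*q^3 + 3*I*q^3 - 13*q^2 - 11*I*q^2 + 19*q - 14*I*q + 10*I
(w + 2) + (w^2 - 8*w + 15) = w^2 - 7*w + 17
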